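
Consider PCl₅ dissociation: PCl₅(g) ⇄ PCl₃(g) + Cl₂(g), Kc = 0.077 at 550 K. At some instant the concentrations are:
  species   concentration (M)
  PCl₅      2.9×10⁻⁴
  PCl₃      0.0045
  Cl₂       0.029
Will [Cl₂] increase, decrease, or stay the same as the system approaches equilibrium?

decrease

Qc = [PCl₃]·[Cl₂] / [PCl₅] = (0.0045)·(0.029) / (2.9×10⁻⁴) = 0.45
Qc = 0.45 > Kc = 0.077: net reverse reaction.
Cl₂ is a product, so it decreases.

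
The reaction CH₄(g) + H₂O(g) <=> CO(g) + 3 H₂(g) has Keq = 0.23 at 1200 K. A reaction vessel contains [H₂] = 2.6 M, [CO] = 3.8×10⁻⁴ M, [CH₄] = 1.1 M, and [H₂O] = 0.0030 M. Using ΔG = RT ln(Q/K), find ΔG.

Q = [CO]·[H₂]³ / ([CH₄]·[H₂O]) = (3.8×10⁻⁴)·(2.6)³ / ((1.1)·(0.0030)) = 2.02
ΔG = RT ln(Q/Keq) = (8.314 J mol⁻¹ K⁻¹)(1200 K) × ln(2.02/0.23)
   = (9.977 kJ/mol)(2.173) = 21.7 kJ/mol
ΔG > 0, so the forward reaction is non-spontaneous (proceeds in reverse).

ΔG = 21.7 kJ/mol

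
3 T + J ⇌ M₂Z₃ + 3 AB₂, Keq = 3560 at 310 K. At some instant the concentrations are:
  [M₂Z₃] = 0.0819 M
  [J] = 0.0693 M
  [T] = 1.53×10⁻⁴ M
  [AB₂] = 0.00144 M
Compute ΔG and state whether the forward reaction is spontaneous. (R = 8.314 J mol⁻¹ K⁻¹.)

ΔG = -3.31 kJ/mol; the forward reaction is spontaneous

Q = [M₂Z₃]·[AB₂]³ / ([T]³·[J]) = (0.0819)·(0.00144)³ / ((1.53×10⁻⁴)³·(0.0693)) = 985
ΔG = RT ln(Q/Keq) = (8.314 J mol⁻¹ K⁻¹)(310 K) × ln(985/3560)
   = (2.577 kJ/mol)(-1.285) = -3.31 kJ/mol
ΔG < 0, so the forward reaction is spontaneous (proceeds forward).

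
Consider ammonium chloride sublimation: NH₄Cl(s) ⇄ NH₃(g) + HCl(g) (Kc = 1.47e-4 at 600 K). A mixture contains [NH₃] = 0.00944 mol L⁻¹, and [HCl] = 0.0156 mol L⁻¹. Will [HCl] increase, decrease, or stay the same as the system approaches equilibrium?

(NH₄Cl is a pure solid — omitted from Qc.)
Qc = [NH₃]·[HCl] = (0.00944)·(0.0156) = 1.47e-4
Qc = 1.47e-4 = Kc; the system is at equilibrium.

stay the same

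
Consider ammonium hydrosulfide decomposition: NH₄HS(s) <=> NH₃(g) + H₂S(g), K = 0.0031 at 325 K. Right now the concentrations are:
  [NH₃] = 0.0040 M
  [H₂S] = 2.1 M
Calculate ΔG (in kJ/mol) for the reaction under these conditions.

(NH₄HS is a pure solid — omitted from Q.)
Q = [NH₃]·[H₂S] = (0.0040)·(2.1) = 0.00840
ΔG = RT ln(Q/K) = (8.314 J mol⁻¹ K⁻¹)(325 K) × ln(0.00840/0.0031)
   = (2.702 kJ/mol)(0.9968) = 2.69 kJ/mol
ΔG > 0, so the forward reaction is non-spontaneous (proceeds in reverse).

ΔG = 2.69 kJ/mol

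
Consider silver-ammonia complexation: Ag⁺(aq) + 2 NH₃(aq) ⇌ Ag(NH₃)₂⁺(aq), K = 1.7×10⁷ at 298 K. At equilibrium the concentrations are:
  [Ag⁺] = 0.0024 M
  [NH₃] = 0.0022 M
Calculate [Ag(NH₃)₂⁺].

[Ag(NH₃)₂⁺] = 0.20 M

At equilibrium, K = [Ag(NH₃)₂⁺] / ([Ag⁺]·[NH₃]²) = 1.7×10⁷.
([Ag(NH₃)₂⁺]) / ((0.0024)·(0.0022)²) = 1.7×10⁷
[Ag(NH₃)₂⁺] = 0.197 = 0.20 M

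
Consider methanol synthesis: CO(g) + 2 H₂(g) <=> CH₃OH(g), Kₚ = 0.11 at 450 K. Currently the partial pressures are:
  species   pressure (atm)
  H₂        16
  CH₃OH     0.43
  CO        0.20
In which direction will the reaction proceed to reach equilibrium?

to the right

Qₚ = P(CH₃OH) / (P(CO)·P(H₂)²) = (0.43) / ((0.20)·(16)²) = 0.0084
Qₚ = 0.0084 < Kₚ = 0.11, so the forward reaction proceeds.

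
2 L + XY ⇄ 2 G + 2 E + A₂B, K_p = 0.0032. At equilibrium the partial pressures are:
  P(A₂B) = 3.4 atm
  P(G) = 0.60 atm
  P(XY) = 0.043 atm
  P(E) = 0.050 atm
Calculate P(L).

P(L) = 4.7 atm

At equilibrium, K_p = P(G)²·P(E)²·P(A₂B) / (P(L)²·P(XY)) = 0.0032.
(0.60)²·(0.050)²·(3.4) / ((P(L))²·(0.043)) = 0.0032
P(L)² = 22.2 ⇒ P(L) = 4.7 atm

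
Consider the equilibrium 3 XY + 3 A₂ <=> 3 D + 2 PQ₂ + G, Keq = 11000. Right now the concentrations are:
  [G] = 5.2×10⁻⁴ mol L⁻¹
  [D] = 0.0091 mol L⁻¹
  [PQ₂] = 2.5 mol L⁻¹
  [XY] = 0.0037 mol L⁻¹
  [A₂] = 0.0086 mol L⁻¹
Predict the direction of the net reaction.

reverse (toward reactants)

Q = [D]³·[PQ₂]²·[G] / ([XY]³·[A₂]³) = (0.0091)³·(2.5)²·(5.2×10⁻⁴) / ((0.0037)³·(0.0086)³) = 76000
Q = 76000 > Keq = 11000, so the reverse reaction proceeds.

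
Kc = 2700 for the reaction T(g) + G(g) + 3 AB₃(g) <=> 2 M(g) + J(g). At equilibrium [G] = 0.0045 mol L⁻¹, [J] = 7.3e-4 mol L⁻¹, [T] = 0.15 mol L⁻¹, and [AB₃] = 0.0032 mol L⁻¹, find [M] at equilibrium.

[M] = 0.0090 mol L⁻¹

At equilibrium, Kc = [M]²·[J] / ([T]·[G]·[AB₃]³) = 2700.
([M])²·(7.3e-4) / ((0.15)·(0.0045)·(0.0032)³) = 2700
[M]² = 8.18e-5 ⇒ [M] = 0.0090 mol L⁻¹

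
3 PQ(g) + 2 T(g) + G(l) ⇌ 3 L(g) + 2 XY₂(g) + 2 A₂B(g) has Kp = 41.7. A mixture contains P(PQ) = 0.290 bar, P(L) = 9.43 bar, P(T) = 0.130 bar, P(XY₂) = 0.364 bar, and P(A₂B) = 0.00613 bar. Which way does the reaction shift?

(G is a pure liquid — omitted from Qp.)
Qp = P(L)³·P(XY₂)²·P(A₂B)² / (P(PQ)³·P(T)²) = (9.43)³·(0.364)²·(0.00613)² / ((0.290)³·(0.130)²) = 10.1
Qp = 10.1 < Kp = 41.7, so the forward reaction proceeds.

toward products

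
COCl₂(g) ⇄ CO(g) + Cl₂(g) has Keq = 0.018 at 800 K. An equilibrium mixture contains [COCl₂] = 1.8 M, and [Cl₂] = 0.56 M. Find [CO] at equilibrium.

[CO] = 0.058 M

At equilibrium, Keq = [CO]·[Cl₂] / [COCl₂] = 0.018.
([CO])·(0.56) / (1.8) = 0.018
[CO] = 0.0579 = 0.058 M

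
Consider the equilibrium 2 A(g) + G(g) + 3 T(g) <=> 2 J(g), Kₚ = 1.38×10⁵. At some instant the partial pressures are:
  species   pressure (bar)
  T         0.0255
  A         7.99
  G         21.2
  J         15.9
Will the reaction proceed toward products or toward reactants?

forward (toward products)

Qₚ = P(J)² / (P(A)²·P(G)·P(T)³) = (15.9)² / ((7.99)²·(21.2)·(0.0255)³) = 11300
Qₚ = 11300 < Kₚ = 1.38×10⁵, so the forward reaction proceeds.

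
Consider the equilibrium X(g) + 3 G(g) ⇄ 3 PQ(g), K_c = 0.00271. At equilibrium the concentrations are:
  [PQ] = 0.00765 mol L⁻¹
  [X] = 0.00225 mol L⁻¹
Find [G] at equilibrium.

[G] = 0.419 mol L⁻¹

At equilibrium, K_c = [PQ]³ / ([X]·[G]³) = 0.00271.
(0.00765)³ / ((0.00225)·([G])³) = 0.00271
[G]³ = 0.0734 ⇒ [G] = 0.419 mol L⁻¹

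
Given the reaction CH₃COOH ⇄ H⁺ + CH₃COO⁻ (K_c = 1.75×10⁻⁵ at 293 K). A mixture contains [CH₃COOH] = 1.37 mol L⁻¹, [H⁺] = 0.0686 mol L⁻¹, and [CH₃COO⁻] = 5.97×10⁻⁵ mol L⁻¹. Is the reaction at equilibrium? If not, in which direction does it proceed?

to the right

Q_c = [H⁺]·[CH₃COO⁻] / [CH₃COOH] = (0.0686)·(5.97×10⁻⁵) / (1.37) = 2.99×10⁻⁶
Q_c = 2.99×10⁻⁶ < K_c = 1.75×10⁻⁵, so the forward reaction proceeds.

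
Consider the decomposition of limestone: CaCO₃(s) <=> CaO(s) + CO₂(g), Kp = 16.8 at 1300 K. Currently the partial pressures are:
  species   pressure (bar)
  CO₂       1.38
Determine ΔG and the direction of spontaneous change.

(CaCO₃, CaO are pure solids — omitted from Qp.)
Qp = P(CO₂) = 1.38
ΔG = RT ln(Qp/Kp) = (8.314 J mol⁻¹ K⁻¹)(1300 K) × ln(1.38/16.8)
   = (10.81 kJ/mol)(-2.499) = -27.0 kJ/mol
ΔG < 0, so the forward reaction is spontaneous (proceeds forward).

ΔG = -27.0 kJ/mol; the forward reaction is spontaneous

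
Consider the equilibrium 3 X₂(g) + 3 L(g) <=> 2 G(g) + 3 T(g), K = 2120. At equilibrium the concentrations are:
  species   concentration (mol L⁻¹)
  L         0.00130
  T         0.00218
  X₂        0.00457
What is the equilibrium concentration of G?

At equilibrium, K = [G]²·[T]³ / ([X₂]³·[L]³) = 2120.
([G])²·(0.00218)³ / ((0.00457)³·(0.00130)³) = 2120
[G]² = 4.29e-5 ⇒ [G] = 0.00655 mol L⁻¹

[G] = 0.00655 mol L⁻¹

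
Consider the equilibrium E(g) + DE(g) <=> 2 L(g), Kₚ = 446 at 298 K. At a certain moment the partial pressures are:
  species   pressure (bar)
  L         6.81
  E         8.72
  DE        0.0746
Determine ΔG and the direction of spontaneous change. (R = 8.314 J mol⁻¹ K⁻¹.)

ΔG = -4.54 kJ/mol; the forward reaction is spontaneous

Qₚ = P(L)² / (P(E)·P(DE)) = (6.81)² / ((8.72)·(0.0746)) = 71.3
ΔG = RT ln(Qₚ/Kₚ) = (8.314 J mol⁻¹ K⁻¹)(298 K) × ln(71.3/446)
   = (2.478 kJ/mol)(-1.833) = -4.54 kJ/mol
ΔG < 0, so the forward reaction is spontaneous (proceeds forward).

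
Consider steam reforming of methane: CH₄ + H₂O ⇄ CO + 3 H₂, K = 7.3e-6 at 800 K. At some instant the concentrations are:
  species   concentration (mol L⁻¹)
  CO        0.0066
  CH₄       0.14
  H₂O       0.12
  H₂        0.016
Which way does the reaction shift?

Q = [CO]·[H₂]³ / ([CH₄]·[H₂O]) = (0.0066)·(0.016)³ / ((0.14)·(0.12)) = 1.6e-6
Q = 1.6e-6 < K = 7.3e-6, so the forward reaction proceeds.

toward products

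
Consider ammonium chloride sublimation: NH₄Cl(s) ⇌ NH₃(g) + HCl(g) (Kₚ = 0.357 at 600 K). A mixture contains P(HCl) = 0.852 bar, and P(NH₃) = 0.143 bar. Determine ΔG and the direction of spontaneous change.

(NH₄Cl is a pure solid — omitted from Qₚ.)
Qₚ = P(NH₃)·P(HCl) = (0.143)·(0.852) = 0.122
ΔG = RT ln(Qₚ/Kₚ) = (8.314 J mol⁻¹ K⁻¹)(600 K) × ln(0.122/0.357)
   = (4.988 kJ/mol)(-1.074) = -5.36 kJ/mol
ΔG < 0, so the forward reaction is spontaneous (proceeds forward).

ΔG = -5.36 kJ/mol; the forward reaction is spontaneous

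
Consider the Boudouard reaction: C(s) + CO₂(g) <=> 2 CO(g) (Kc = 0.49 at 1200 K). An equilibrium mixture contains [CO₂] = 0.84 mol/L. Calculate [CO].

[CO] = 0.64 mol/L

(C is a pure solid — omitted from Kc.)
At equilibrium, Kc = [CO]² / [CO₂] = 0.49.
([CO])² / (0.84) = 0.49
[CO]² = 0.412 ⇒ [CO] = 0.64 mol/L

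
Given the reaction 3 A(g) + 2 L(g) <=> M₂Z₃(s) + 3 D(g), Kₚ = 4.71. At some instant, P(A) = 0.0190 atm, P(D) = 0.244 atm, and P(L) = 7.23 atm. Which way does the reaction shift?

reverse (toward reactants)

(M₂Z₃ is a pure solid — omitted from Qₚ.)
Qₚ = P(D)³ / (P(A)³·P(L)²) = (0.244)³ / ((0.0190)³·(7.23)²) = 40.5
Qₚ = 40.5 > Kₚ = 4.71, so the reverse reaction proceeds.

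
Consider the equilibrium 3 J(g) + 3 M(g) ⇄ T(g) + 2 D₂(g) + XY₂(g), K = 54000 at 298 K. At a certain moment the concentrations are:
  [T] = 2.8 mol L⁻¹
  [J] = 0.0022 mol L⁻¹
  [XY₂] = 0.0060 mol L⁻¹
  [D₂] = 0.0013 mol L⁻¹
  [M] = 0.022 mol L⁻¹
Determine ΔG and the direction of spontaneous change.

Q = [T]·[D₂]²·[XY₂] / ([J]³·[M]³) = (2.8)·(0.0013)²·(0.0060) / ((0.0022)³·(0.022)³) = 2.50×10⁵
ΔG = RT ln(Q/K) = (8.314 J mol⁻¹ K⁻¹)(298 K) × ln(2.50×10⁵/54000)
   = (2.478 kJ/mol)(1.532) = 3.80 kJ/mol
ΔG > 0, so the forward reaction is non-spontaneous (proceeds in reverse).

ΔG = 3.80 kJ/mol; the forward reaction is non-spontaneous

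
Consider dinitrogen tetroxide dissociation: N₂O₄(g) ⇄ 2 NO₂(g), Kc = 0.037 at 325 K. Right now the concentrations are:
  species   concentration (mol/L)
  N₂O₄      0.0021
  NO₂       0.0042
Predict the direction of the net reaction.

Qc = [NO₂]² / [N₂O₄] = (0.0042)² / (0.0021) = 0.0084
Qc = 0.0084 < Kc = 0.037, so the forward reaction proceeds.

forward (toward products)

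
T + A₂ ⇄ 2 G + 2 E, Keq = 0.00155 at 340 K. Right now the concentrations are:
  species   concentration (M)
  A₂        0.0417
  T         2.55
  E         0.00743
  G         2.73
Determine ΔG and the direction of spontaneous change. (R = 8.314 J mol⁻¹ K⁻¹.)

Q = [G]²·[E]² / ([T]·[A₂]) = (2.73)²·(0.00743)² / ((2.55)·(0.0417)) = 0.00387
ΔG = RT ln(Q/Keq) = (8.314 J mol⁻¹ K⁻¹)(340 K) × ln(0.00387/0.00155)
   = (2.827 kJ/mol)(0.9150) = 2.59 kJ/mol
ΔG > 0, so the forward reaction is non-spontaneous (proceeds in reverse).

ΔG = 2.59 kJ/mol; the forward reaction is non-spontaneous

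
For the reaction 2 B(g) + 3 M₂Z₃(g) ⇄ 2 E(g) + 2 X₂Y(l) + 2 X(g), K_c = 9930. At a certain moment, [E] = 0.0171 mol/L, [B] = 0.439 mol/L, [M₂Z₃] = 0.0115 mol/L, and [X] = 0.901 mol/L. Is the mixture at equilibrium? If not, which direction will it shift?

(X₂Y is a pure liquid — omitted from Q_c.)
Q_c = [E]²·[X]² / ([B]²·[M₂Z₃]³) = (0.0171)²·(0.901)² / ((0.439)²·(0.0115)³) = 810
Q_c = 810 < K_c = 9930: net forward reaction.

no; Q < K, reaction proceeds forward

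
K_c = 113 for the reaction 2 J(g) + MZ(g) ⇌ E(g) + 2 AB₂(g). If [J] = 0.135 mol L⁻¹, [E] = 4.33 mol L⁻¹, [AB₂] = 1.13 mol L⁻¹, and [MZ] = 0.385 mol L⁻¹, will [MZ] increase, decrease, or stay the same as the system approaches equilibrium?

increase

Q_c = [E]·[AB₂]² / ([J]²·[MZ]) = (4.33)·(1.13)² / ((0.135)²·(0.385)) = 788
Q_c = 788 > K_c = 113: net reverse reaction.
MZ is a reactant, so it increases.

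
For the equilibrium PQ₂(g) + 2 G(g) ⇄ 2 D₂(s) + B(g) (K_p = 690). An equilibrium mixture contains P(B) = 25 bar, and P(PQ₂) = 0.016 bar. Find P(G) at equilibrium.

(D₂ is a pure solid — omitted from K_p.)
At equilibrium, K_p = P(B) / (P(PQ₂)·P(G)²) = 690.
(25) / ((0.016)·(P(G))²) = 690
P(G)² = 2.26 ⇒ P(G) = 1.5 bar

P(G) = 1.5 bar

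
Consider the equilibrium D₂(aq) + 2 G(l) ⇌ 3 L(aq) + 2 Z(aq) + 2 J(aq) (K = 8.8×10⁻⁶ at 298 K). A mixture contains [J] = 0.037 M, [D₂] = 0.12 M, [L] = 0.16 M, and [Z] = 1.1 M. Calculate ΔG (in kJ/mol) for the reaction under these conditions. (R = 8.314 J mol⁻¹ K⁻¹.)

(G is a pure liquid — omitted from Q.)
Q = [L]³·[Z]²·[J]² / [D₂] = (0.16)³·(1.1)²·(0.037)² / (0.12) = 5.65×10⁻⁵
ΔG = RT ln(Q/K) = (8.314 J mol⁻¹ K⁻¹)(298 K) × ln(5.65×10⁻⁵/8.8×10⁻⁶)
   = (2.478 kJ/mol)(1.859) = 4.61 kJ/mol
ΔG > 0, so the forward reaction is non-spontaneous (proceeds in reverse).

ΔG = 4.61 kJ/mol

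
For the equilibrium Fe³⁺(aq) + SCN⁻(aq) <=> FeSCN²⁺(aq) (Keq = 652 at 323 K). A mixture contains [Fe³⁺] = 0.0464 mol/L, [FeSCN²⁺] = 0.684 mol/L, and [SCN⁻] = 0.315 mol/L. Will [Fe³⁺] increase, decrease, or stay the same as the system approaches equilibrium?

decrease

Q = [FeSCN²⁺] / ([Fe³⁺]·[SCN⁻]) = (0.684) / ((0.0464)·(0.315)) = 46.8
Q = 46.8 < Keq = 652: net forward reaction.
Fe³⁺ is a reactant, so it decreases.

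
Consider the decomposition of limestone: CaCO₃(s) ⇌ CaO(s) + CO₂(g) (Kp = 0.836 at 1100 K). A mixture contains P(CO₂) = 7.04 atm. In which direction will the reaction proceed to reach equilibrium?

reverse (toward reactants)

(CaCO₃, CaO are pure solids — omitted from Qp.)
Qp = P(CO₂) = 7.04
Qp = 7.04 > Kp = 0.836, so the reverse reaction proceeds.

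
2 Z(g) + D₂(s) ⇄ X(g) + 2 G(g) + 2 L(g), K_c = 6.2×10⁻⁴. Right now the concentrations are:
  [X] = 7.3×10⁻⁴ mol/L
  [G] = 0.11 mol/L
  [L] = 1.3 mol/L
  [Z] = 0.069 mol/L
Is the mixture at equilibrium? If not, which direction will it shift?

no; Q > K, reaction proceeds in reverse

(D₂ is a pure solid — omitted from Q_c.)
Q_c = [X]·[G]²·[L]² / [Z]² = (7.3×10⁻⁴)·(0.11)²·(1.3)² / (0.069)² = 0.0031
Q_c = 0.0031 > K_c = 6.2×10⁻⁴: net reverse reaction.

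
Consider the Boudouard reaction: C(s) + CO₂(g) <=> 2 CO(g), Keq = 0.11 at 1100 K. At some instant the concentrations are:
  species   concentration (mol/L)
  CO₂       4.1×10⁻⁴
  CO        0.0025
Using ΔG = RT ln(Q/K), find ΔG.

(C is a pure solid — omitted from Q.)
Q = [CO]² / [CO₂] = (0.0025)² / (4.1×10⁻⁴) = 0.0152
ΔG = RT ln(Q/Keq) = (8.314 J mol⁻¹ K⁻¹)(1100 K) × ln(0.0152/0.11)
   = (9.145 kJ/mol)(-1.979) = -18.1 kJ/mol
ΔG < 0, so the forward reaction is spontaneous (proceeds forward).

ΔG = -18.1 kJ/mol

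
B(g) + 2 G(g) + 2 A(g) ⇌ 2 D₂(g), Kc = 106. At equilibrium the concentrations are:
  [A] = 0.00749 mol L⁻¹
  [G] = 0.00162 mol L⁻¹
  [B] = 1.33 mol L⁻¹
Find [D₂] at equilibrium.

[D₂] = 1.44×10⁻⁴ mol L⁻¹

At equilibrium, Kc = [D₂]² / ([B]·[G]²·[A]²) = 106.
([D₂])² / ((1.33)·(0.00162)²·(0.00749)²) = 106
[D₂]² = 2.08×10⁻⁸ ⇒ [D₂] = 1.44×10⁻⁴ mol L⁻¹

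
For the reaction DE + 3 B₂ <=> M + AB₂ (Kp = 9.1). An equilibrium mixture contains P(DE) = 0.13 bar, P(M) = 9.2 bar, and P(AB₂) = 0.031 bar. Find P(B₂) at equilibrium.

At equilibrium, Kp = P(M)·P(AB₂) / (P(DE)·P(B₂)³) = 9.1.
(9.2)·(0.031) / ((0.13)·(P(B₂))³) = 9.1
P(B₂)³ = 0.241 ⇒ P(B₂) = 0.62 bar

P(B₂) = 0.62 bar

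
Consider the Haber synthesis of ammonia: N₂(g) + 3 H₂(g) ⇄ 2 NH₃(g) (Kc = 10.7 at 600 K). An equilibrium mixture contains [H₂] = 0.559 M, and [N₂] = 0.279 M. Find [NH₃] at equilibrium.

At equilibrium, Kc = [NH₃]² / ([N₂]·[H₂]³) = 10.7.
([NH₃])² / ((0.279)·(0.559)³) = 10.7
[NH₃]² = 0.521 ⇒ [NH₃] = 0.722 M

[NH₃] = 0.722 M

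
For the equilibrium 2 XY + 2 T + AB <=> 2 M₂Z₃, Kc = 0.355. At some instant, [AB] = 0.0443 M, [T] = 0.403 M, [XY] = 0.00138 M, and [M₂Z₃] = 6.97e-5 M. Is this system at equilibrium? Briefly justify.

Qc = [M₂Z₃]² / ([XY]²·[T]²·[AB]) = (6.97e-5)² / ((0.00138)²·(0.403)²·(0.0443)) = 0.355
Qc = 0.355 = Kc; the system is at equilibrium.

yes, at equilibrium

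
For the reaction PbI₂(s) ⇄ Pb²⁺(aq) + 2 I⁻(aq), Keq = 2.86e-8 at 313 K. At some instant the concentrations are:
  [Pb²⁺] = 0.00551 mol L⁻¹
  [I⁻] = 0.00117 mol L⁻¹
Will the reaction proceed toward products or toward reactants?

to the right

(PbI₂ is a pure solid — omitted from Q.)
Q = [Pb²⁺]·[I⁻]² = (0.00551)·(0.00117)² = 7.54e-9
Q = 7.54e-9 < Keq = 2.86e-8, so the forward reaction proceeds.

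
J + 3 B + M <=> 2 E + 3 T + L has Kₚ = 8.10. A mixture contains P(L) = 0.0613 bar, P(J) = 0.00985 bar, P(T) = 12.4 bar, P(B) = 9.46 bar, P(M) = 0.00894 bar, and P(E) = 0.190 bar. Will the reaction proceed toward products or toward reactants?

Qₚ = P(E)²·P(T)³·P(L) / (P(J)·P(B)³·P(M)) = (0.190)²·(12.4)³·(0.0613) / ((0.00985)·(9.46)³·(0.00894)) = 56.6
Qₚ = 56.6 > Kₚ = 8.10, so the reverse reaction proceeds.

in the reverse direction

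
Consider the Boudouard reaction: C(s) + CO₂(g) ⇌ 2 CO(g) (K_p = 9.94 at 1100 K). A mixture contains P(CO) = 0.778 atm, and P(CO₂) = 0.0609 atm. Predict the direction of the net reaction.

no net change (already at equilibrium)

(C is a pure solid — omitted from Q_p.)
Q_p = P(CO)² / P(CO₂) = (0.778)² / (0.0609) = 9.94
Q_p = 9.94 = K_p, so the system is already at equilibrium.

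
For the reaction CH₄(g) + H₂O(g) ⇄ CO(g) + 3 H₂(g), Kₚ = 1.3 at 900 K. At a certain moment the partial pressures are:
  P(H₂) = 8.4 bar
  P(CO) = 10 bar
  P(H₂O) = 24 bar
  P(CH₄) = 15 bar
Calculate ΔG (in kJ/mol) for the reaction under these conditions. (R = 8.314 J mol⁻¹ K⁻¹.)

ΔG = 19.0 kJ/mol

Qₚ = P(CO)·P(H₂)³ / (P(CH₄)·P(H₂O)) = (10)·(8.4)³ / ((15)·(24)) = 16.5
ΔG = RT ln(Qₚ/Kₚ) = (8.314 J mol⁻¹ K⁻¹)(900 K) × ln(16.5/1.3)
   = (7.483 kJ/mol)(2.541) = 19.0 kJ/mol
ΔG > 0, so the forward reaction is non-spontaneous (proceeds in reverse).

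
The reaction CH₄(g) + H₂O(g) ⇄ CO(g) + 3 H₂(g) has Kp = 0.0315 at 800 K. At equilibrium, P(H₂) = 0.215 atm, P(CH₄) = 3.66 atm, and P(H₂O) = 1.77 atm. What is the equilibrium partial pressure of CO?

P(CO) = 20.5 atm

At equilibrium, Kp = P(CO)·P(H₂)³ / (P(CH₄)·P(H₂O)) = 0.0315.
(P(CO))·(0.215)³ / ((3.66)·(1.77)) = 0.0315
P(CO) = 20.5 atm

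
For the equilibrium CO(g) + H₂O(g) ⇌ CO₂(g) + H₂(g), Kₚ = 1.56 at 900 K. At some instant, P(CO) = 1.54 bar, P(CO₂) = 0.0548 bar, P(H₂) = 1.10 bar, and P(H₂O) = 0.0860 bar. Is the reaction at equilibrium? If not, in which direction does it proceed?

Qₚ = P(CO₂)·P(H₂) / (P(CO)·P(H₂O)) = (0.0548)·(1.10) / ((1.54)·(0.0860)) = 0.455
Qₚ = 0.455 < Kₚ = 1.56, so the forward reaction proceeds.

forward (toward products)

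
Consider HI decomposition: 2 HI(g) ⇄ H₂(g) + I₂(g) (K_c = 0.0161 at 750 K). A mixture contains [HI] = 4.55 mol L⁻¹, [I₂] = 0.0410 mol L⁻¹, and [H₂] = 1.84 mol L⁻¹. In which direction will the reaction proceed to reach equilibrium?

Q_c = [H₂]·[I₂] / [HI]² = (1.84)·(0.0410) / (4.55)² = 0.00364
Q_c = 0.00364 < K_c = 0.0161, so the forward reaction proceeds.

toward products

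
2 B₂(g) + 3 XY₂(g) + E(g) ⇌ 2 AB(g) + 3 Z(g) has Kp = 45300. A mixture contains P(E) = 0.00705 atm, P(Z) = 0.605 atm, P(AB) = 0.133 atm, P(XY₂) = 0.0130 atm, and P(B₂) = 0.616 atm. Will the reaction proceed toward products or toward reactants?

Qp = P(AB)²·P(Z)³ / (P(B₂)²·P(XY₂)³·P(E)) = (0.133)²·(0.605)³ / ((0.616)²·(0.0130)³·(0.00705)) = 6.66×10⁵
Qp = 6.66×10⁵ > Kp = 45300, so the reverse reaction proceeds.

in the reverse direction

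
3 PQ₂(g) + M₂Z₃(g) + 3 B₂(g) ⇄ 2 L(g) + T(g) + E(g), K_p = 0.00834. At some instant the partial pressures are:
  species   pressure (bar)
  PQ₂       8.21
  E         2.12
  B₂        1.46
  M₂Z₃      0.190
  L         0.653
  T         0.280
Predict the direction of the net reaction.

toward products

Q_p = P(L)²·P(T)·P(E) / (P(PQ₂)³·P(M₂Z₃)·P(B₂)³) = (0.653)²·(0.280)·(2.12) / ((8.21)³·(0.190)·(1.46)³) = 7.74e-4
Q_p = 7.74e-4 < K_p = 0.00834, so the forward reaction proceeds.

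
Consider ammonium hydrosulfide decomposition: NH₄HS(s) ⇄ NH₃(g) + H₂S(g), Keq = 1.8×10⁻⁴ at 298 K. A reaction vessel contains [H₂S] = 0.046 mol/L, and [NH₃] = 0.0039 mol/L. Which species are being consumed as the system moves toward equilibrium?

none (at equilibrium)

(NH₄HS is a pure solid — omitted from Q.)
Q = [NH₃]·[H₂S] = (0.0039)·(0.046) = 1.8×10⁻⁴
Q = 1.8×10⁻⁴ = Keq; the system is at equilibrium.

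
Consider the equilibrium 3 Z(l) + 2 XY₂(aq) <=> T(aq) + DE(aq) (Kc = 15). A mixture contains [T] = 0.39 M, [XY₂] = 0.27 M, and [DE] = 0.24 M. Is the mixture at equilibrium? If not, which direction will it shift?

no; Q < K, reaction proceeds forward

(Z is a pure liquid — omitted from Qc.)
Qc = [T]·[DE] / [XY₂]² = (0.39)·(0.24) / (0.27)² = 1.3
Qc = 1.3 < Kc = 15: net forward reaction.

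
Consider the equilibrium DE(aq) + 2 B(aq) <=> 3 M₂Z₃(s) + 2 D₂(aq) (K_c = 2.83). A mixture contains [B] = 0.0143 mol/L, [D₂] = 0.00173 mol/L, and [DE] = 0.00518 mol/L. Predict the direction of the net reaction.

neither direction; the system is at equilibrium

(M₂Z₃ is a pure solid — omitted from Q_c.)
Q_c = [D₂]² / ([DE]·[B]²) = (0.00173)² / ((0.00518)·(0.0143)²) = 2.83
Q_c = 2.83 = K_c, so the system is already at equilibrium.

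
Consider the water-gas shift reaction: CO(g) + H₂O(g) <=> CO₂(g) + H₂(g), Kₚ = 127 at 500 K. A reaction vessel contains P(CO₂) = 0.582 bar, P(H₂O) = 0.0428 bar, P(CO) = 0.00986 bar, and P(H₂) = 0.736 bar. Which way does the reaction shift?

toward reactants

Qₚ = P(CO₂)·P(H₂) / (P(CO)·P(H₂O)) = (0.582)·(0.736) / ((0.00986)·(0.0428)) = 1020
Qₚ = 1020 > Kₚ = 127, so the reverse reaction proceeds.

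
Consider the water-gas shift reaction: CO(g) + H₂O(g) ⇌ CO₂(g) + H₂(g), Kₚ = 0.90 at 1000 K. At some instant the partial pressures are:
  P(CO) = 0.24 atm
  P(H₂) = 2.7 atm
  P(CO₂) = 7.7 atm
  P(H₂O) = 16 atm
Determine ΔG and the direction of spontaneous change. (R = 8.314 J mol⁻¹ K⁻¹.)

Qₚ = P(CO₂)·P(H₂) / (P(CO)·P(H₂O)) = (7.7)·(2.7) / ((0.24)·(16)) = 5.41
ΔG = RT ln(Qₚ/Kₚ) = (8.314 J mol⁻¹ K⁻¹)(1000 K) × ln(5.41/0.90)
   = (8.314 kJ/mol)(1.794) = 14.9 kJ/mol
ΔG > 0, so the forward reaction is non-spontaneous (proceeds in reverse).

ΔG = 14.9 kJ/mol; the forward reaction is non-spontaneous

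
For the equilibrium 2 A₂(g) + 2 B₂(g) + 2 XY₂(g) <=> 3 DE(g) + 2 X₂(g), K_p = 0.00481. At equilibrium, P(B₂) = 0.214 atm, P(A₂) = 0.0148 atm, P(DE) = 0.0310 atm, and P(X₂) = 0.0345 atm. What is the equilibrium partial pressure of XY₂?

P(XY₂) = 0.857 atm

At equilibrium, K_p = P(DE)³·P(X₂)² / (P(A₂)²·P(B₂)²·P(XY₂)²) = 0.00481.
(0.0310)³·(0.0345)² / ((0.0148)²·(0.214)²·(P(XY₂))²) = 0.00481
P(XY₂)² = 0.735 ⇒ P(XY₂) = 0.857 atm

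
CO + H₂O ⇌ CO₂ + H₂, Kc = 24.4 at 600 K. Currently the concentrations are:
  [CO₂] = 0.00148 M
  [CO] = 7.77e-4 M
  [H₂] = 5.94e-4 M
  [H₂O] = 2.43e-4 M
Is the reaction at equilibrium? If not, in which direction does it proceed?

Qc = [CO₂]·[H₂] / ([CO]·[H₂O]) = (0.00148)·(5.94e-4) / ((7.77e-4)·(2.43e-4)) = 4.66
Qc = 4.66 < Kc = 24.4, so the forward reaction proceeds.

forward (toward products)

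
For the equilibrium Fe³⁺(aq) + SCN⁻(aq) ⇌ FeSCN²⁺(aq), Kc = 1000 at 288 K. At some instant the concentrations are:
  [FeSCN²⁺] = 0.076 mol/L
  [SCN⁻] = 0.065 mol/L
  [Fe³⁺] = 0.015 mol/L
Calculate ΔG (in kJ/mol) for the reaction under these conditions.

ΔG = -6.11 kJ/mol

Qc = [FeSCN²⁺] / ([Fe³⁺]·[SCN⁻]) = (0.076) / ((0.015)·(0.065)) = 77.9
ΔG = RT ln(Qc/Kc) = (8.314 J mol⁻¹ K⁻¹)(288 K) × ln(77.9/1000)
   = (2.394 kJ/mol)(-2.552) = -6.11 kJ/mol
ΔG < 0, so the forward reaction is spontaneous (proceeds forward).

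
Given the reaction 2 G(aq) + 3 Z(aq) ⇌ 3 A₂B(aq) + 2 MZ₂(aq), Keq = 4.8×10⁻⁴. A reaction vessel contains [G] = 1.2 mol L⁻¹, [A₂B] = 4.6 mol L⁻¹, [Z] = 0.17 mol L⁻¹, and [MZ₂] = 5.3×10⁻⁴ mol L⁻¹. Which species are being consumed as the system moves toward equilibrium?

A₂B, MZ₂ (products)

Q = [A₂B]³·[MZ₂]² / ([G]²·[Z]³) = (4.6)³·(5.3×10⁻⁴)² / ((1.2)²·(0.17)³) = 0.0039
Q = 0.0039 > Keq = 4.8×10⁻⁴: net reverse reaction.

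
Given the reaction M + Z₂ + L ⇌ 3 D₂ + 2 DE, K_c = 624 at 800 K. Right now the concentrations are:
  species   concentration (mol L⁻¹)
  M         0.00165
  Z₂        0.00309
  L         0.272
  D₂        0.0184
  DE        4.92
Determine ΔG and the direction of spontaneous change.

ΔG = -11.6 kJ/mol; the forward reaction is spontaneous

Q_c = [D₂]³·[DE]² / ([M]·[Z₂]·[L]) = (0.0184)³·(4.92)² / ((0.00165)·(0.00309)·(0.272)) = 109
ΔG = RT ln(Q_c/K_c) = (8.314 J mol⁻¹ K⁻¹)(800 K) × ln(109/624)
   = (6.651 kJ/mol)(-1.745) = -11.6 kJ/mol
ΔG < 0, so the forward reaction is spontaneous (proceeds forward).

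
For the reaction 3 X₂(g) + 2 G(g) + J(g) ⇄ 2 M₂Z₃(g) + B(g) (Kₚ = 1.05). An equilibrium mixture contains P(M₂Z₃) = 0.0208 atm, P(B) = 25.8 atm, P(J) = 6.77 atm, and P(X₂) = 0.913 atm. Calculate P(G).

P(G) = 0.0454 atm

At equilibrium, Kₚ = P(M₂Z₃)²·P(B) / (P(X₂)³·P(G)²·P(J)) = 1.05.
(0.0208)²·(25.8) / ((0.913)³·(P(G))²·(6.77)) = 1.05
P(G)² = 0.00206 ⇒ P(G) = 0.0454 atm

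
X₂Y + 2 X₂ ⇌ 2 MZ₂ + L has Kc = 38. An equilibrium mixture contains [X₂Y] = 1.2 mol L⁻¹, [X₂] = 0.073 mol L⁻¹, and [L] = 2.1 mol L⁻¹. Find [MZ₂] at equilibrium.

At equilibrium, Kc = [MZ₂]²·[L] / ([X₂Y]·[X₂]²) = 38.
([MZ₂])²·(2.1) / ((1.2)·(0.073)²) = 38
[MZ₂]² = 0.116 ⇒ [MZ₂] = 0.34 mol L⁻¹

[MZ₂] = 0.34 mol L⁻¹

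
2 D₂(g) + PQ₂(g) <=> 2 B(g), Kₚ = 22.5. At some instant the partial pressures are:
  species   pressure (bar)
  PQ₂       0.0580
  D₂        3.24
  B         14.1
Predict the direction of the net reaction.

Qₚ = P(B)² / (P(D₂)²·P(PQ₂)) = (14.1)² / ((3.24)²·(0.0580)) = 327
Qₚ = 327 > Kₚ = 22.5, so the reverse reaction proceeds.

reverse (toward reactants)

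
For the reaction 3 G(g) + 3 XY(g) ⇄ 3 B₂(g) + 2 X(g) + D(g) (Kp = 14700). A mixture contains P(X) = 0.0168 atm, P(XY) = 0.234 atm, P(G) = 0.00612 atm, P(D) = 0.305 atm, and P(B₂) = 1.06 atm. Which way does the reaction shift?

toward reactants

Qp = P(B₂)³·P(X)²·P(D) / (P(G)³·P(XY)³) = (1.06)³·(0.0168)²·(0.305) / ((0.00612)³·(0.234)³) = 34900
Qp = 34900 > Kp = 14700, so the reverse reaction proceeds.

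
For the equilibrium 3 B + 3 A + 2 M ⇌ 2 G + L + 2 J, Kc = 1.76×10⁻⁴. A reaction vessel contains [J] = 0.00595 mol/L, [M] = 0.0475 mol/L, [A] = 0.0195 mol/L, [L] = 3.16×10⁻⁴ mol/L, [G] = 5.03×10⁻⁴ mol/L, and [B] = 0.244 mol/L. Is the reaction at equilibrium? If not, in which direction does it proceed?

toward products

Qc = [G]²·[L]·[J]² / ([B]³·[A]³·[M]²) = (5.03×10⁻⁴)²·(3.16×10⁻⁴)·(0.00595)² / ((0.244)³·(0.0195)³·(0.0475)²) = 1.16×10⁻⁵
Qc = 1.16×10⁻⁵ < Kc = 1.76×10⁻⁴, so the forward reaction proceeds.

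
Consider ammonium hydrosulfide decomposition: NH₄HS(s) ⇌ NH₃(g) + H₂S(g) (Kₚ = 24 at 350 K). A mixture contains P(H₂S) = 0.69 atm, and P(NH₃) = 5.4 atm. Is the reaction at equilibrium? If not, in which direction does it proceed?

in the forward direction

(NH₄HS is a pure solid — omitted from Qₚ.)
Qₚ = P(NH₃)·P(H₂S) = (5.4)·(0.69) = 3.7
Qₚ = 3.7 < Kₚ = 24, so the forward reaction proceeds.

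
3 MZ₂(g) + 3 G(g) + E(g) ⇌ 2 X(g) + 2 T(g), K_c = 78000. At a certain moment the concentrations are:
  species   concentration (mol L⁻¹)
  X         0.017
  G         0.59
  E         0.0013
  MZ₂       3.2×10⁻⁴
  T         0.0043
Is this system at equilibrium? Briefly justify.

no; Q > K, reaction proceeds in reverse

Q_c = [X]²·[T]² / ([MZ₂]³·[G]³·[E]) = (0.017)²·(0.0043)² / ((3.2×10⁻⁴)³·(0.59)³·(0.0013)) = 6.1×10⁵
Q_c = 6.1×10⁵ > K_c = 78000: net reverse reaction.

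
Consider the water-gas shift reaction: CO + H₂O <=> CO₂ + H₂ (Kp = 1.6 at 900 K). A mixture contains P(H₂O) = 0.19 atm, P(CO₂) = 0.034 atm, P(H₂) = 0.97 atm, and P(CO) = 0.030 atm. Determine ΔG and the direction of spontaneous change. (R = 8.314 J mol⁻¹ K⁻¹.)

Qp = P(CO₂)·P(H₂) / (P(CO)·P(H₂O)) = (0.034)·(0.97) / ((0.030)·(0.19)) = 5.79
ΔG = RT ln(Qp/Kp) = (8.314 J mol⁻¹ K⁻¹)(900 K) × ln(5.79/1.6)
   = (7.483 kJ/mol)(1.286) = 9.62 kJ/mol
ΔG > 0, so the forward reaction is non-spontaneous (proceeds in reverse).

ΔG = 9.62 kJ/mol; the forward reaction is non-spontaneous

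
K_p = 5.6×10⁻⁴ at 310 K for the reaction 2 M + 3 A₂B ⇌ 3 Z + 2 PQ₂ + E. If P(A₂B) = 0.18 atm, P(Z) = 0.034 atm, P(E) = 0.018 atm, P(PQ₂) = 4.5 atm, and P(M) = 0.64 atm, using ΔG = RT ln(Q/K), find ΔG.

Q_p = P(Z)³·P(PQ₂)²·P(E) / (P(M)²·P(A₂B)³) = (0.034)³·(4.5)²·(0.018) / ((0.64)²·(0.18)³) = 0.00600
ΔG = RT ln(Q_p/K_p) = (8.314 J mol⁻¹ K⁻¹)(310 K) × ln(0.00600/5.6×10⁻⁴)
   = (2.577 kJ/mol)(2.372) = 6.11 kJ/mol
ΔG > 0, so the forward reaction is non-spontaneous (proceeds in reverse).

ΔG = 6.11 kJ/mol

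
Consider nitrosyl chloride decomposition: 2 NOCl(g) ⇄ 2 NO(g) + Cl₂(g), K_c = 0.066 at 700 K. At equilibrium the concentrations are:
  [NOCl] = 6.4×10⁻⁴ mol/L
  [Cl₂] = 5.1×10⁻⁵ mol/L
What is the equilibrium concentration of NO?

[NO] = 0.023 mol/L

At equilibrium, K_c = [NO]²·[Cl₂] / [NOCl]² = 0.066.
([NO])²·(5.1×10⁻⁵) / (6.4×10⁻⁴)² = 0.066
[NO]² = 5.30×10⁻⁴ ⇒ [NO] = 0.023 mol/L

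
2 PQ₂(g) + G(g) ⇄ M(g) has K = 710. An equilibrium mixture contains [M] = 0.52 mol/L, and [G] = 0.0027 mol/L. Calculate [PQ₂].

At equilibrium, K = [M] / ([PQ₂]²·[G]) = 710.
(0.52) / (([PQ₂])²·(0.0027)) = 710
[PQ₂]² = 0.271 ⇒ [PQ₂] = 0.52 mol/L

[PQ₂] = 0.52 mol/L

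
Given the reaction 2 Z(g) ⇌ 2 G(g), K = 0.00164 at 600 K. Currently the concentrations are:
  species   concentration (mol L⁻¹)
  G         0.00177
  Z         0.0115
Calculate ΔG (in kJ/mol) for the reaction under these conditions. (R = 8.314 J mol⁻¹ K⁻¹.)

Q = [G]² / [Z]² = (0.00177)² / (0.0115)² = 0.0237
ΔG = RT ln(Q/K) = (8.314 J mol⁻¹ K⁻¹)(600 K) × ln(0.0237/0.00164)
   = (4.988 kJ/mol)(2.671) = 13.3 kJ/mol
ΔG > 0, so the forward reaction is non-spontaneous (proceeds in reverse).

ΔG = 13.3 kJ/mol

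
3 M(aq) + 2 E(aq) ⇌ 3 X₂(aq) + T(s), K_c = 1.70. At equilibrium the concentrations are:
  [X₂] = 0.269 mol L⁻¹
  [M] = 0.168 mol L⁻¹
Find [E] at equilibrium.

(T is a pure solid — omitted from K_c.)
At equilibrium, K_c = [X₂]³ / ([M]³·[E]²) = 1.70.
(0.269)³ / ((0.168)³·([E])²) = 1.70
[E]² = 2.41 ⇒ [E] = 1.55 mol L⁻¹

[E] = 1.55 mol L⁻¹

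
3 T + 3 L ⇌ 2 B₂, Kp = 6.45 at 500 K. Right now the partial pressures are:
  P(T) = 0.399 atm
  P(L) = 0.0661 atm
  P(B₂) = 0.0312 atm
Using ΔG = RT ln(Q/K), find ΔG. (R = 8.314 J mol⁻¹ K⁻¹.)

Qp = P(B₂)² / (P(T)³·P(L)³) = (0.0312)² / ((0.399)³·(0.0661)³) = 53.1
ΔG = RT ln(Qp/Kp) = (8.314 J mol⁻¹ K⁻¹)(500 K) × ln(53.1/6.45)
   = (4.157 kJ/mol)(2.108) = 8.76 kJ/mol
ΔG > 0, so the forward reaction is non-spontaneous (proceeds in reverse).

ΔG = 8.76 kJ/mol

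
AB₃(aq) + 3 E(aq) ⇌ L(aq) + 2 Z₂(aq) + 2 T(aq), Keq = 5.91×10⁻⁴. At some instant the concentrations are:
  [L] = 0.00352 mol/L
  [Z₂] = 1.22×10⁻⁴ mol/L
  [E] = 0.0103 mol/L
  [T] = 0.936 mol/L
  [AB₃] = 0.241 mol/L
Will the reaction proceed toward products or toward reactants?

toward products

Q = [L]·[Z₂]²·[T]² / ([AB₃]·[E]³) = (0.00352)·(1.22×10⁻⁴)²·(0.936)² / ((0.241)·(0.0103)³) = 1.74×10⁻⁴
Q = 1.74×10⁻⁴ < Keq = 5.91×10⁻⁴, so the forward reaction proceeds.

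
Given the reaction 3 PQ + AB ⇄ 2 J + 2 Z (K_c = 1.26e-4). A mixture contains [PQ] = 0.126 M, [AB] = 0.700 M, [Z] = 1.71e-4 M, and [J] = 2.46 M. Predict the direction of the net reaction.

no net change (already at equilibrium)

Q_c = [J]²·[Z]² / ([PQ]³·[AB]) = (2.46)²·(1.71e-4)² / ((0.126)³·(0.700)) = 1.26e-4
Q_c = 1.26e-4 = K_c, so the system is already at equilibrium.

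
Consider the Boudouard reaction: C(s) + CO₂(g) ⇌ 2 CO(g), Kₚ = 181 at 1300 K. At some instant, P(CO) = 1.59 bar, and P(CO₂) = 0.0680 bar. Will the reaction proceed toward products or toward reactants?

(C is a pure solid — omitted from Qₚ.)
Qₚ = P(CO)² / P(CO₂) = (1.59)² / (0.0680) = 37.2
Qₚ = 37.2 < Kₚ = 181, so the forward reaction proceeds.

in the forward direction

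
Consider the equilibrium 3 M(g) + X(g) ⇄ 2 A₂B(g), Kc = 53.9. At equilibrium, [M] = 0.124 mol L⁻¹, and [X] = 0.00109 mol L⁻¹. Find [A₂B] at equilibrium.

At equilibrium, Kc = [A₂B]² / ([M]³·[X]) = 53.9.
([A₂B])² / ((0.124)³·(0.00109)) = 53.9
[A₂B]² = 1.12e-4 ⇒ [A₂B] = 0.0106 mol L⁻¹

[A₂B] = 0.0106 mol L⁻¹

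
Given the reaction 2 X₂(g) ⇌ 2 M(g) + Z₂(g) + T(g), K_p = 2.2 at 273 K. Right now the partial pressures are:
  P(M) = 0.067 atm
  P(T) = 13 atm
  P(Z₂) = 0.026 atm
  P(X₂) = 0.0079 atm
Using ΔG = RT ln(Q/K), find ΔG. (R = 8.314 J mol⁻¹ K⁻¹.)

Q_p = P(M)²·P(Z₂)·P(T) / P(X₂)² = (0.067)²·(0.026)·(13) / (0.0079)² = 24.3
ΔG = RT ln(Q_p/K_p) = (8.314 J mol⁻¹ K⁻¹)(273 K) × ln(24.3/2.2)
   = (2.270 kJ/mol)(2.402) = 5.45 kJ/mol
ΔG > 0, so the forward reaction is non-spontaneous (proceeds in reverse).

ΔG = 5.45 kJ/mol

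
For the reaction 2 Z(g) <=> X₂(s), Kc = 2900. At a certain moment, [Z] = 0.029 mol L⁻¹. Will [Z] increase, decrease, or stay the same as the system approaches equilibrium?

(X₂ is a pure solid — omitted from Qc.)
Qc = 1 / [Z]² = 1 / (0.029)² = 1200
Qc = 1200 < Kc = 2900: net forward reaction.
Z is a reactant, so it decreases.

decrease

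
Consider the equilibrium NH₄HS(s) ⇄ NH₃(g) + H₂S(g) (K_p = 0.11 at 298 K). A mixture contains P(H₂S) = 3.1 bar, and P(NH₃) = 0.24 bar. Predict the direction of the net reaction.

(NH₄HS is a pure solid — omitted from Q_p.)
Q_p = P(NH₃)·P(H₂S) = (0.24)·(3.1) = 0.74
Q_p = 0.74 > K_p = 0.11, so the reverse reaction proceeds.

to the left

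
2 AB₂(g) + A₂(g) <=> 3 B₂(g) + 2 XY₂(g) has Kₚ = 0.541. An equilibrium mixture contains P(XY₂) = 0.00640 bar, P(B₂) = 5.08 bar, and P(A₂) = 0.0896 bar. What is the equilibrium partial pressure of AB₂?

At equilibrium, Kₚ = P(B₂)³·P(XY₂)² / (P(AB₂)²·P(A₂)) = 0.541.
(5.08)³·(0.00640)² / ((P(AB₂))²·(0.0896)) = 0.541
P(AB₂)² = 0.111 ⇒ P(AB₂) = 0.333 bar

P(AB₂) = 0.333 bar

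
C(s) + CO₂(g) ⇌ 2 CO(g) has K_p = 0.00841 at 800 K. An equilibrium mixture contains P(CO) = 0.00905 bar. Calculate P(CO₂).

(C is a pure solid — omitted from K_p.)
At equilibrium, K_p = P(CO)² / P(CO₂) = 0.00841.
(0.00905)² / (P(CO₂)) = 0.00841
P(CO₂) = 0.00974 bar

P(CO₂) = 0.00974 bar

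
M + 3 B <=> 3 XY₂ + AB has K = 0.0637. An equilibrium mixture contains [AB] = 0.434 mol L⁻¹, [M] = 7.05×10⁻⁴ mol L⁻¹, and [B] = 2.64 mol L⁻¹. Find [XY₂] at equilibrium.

At equilibrium, K = [XY₂]³·[AB] / ([M]·[B]³) = 0.0637.
([XY₂])³·(0.434) / ((7.05×10⁻⁴)·(2.64)³) = 0.0637
[XY₂]³ = 0.00190 ⇒ [XY₂] = 0.124 mol L⁻¹

[XY₂] = 0.124 mol L⁻¹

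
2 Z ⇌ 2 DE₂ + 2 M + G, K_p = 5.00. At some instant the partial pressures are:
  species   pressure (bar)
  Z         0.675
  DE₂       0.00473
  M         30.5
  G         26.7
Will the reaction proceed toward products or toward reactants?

Q_p = P(DE₂)²·P(M)²·P(G) / P(Z)² = (0.00473)²·(30.5)²·(26.7) / (0.675)² = 1.22
Q_p = 1.22 < K_p = 5.00, so the forward reaction proceeds.

forward (toward products)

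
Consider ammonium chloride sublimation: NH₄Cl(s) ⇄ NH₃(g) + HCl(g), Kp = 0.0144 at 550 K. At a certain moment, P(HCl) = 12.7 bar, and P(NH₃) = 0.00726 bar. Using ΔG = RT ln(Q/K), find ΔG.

ΔG = 8.49 kJ/mol

(NH₄Cl is a pure solid — omitted from Qp.)
Qp = P(NH₃)·P(HCl) = (0.00726)·(12.7) = 0.0922
ΔG = RT ln(Qp/Kp) = (8.314 J mol⁻¹ K⁻¹)(550 K) × ln(0.0922/0.0144)
   = (4.573 kJ/mol)(1.857) = 8.49 kJ/mol
ΔG > 0, so the forward reaction is non-spontaneous (proceeds in reverse).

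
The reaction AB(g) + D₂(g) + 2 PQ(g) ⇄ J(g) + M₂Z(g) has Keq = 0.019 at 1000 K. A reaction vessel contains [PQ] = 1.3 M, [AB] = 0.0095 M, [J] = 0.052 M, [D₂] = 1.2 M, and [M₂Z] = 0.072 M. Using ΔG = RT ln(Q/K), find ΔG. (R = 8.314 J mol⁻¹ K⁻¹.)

ΔG = 19.3 kJ/mol

Q = [J]·[M₂Z] / ([AB]·[D₂]·[PQ]²) = (0.052)·(0.072) / ((0.0095)·(1.2)·(1.3)²) = 0.194
ΔG = RT ln(Q/Keq) = (8.314 J mol⁻¹ K⁻¹)(1000 K) × ln(0.194/0.019)
   = (8.314 kJ/mol)(2.323) = 19.3 kJ/mol
ΔG > 0, so the forward reaction is non-spontaneous (proceeds in reverse).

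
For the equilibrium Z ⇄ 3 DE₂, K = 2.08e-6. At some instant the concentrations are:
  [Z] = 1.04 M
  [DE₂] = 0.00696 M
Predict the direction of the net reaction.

toward products

Q = [DE₂]³ / [Z] = (0.00696)³ / (1.04) = 3.24e-7
Q = 3.24e-7 < K = 2.08e-6, so the forward reaction proceeds.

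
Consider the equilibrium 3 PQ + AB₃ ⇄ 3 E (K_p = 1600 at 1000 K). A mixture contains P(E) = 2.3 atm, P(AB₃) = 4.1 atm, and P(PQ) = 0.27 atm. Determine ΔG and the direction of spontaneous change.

ΔG = -19.6 kJ/mol; the forward reaction is spontaneous

Q_p = P(E)³ / (P(PQ)³·P(AB₃)) = (2.3)³ / ((0.27)³·(4.1)) = 151
ΔG = RT ln(Q_p/K_p) = (8.314 J mol⁻¹ K⁻¹)(1000 K) × ln(151/1600)
   = (8.314 kJ/mol)(-2.360) = -19.6 kJ/mol
ΔG < 0, so the forward reaction is spontaneous (proceeds forward).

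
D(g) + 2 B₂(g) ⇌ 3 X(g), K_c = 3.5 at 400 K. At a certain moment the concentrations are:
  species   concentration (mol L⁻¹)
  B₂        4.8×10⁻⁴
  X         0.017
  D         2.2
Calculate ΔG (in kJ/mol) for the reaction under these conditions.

Q_c = [X]³ / ([D]·[B₂]²) = (0.017)³ / ((2.2)·(4.8×10⁻⁴)²) = 9.69
ΔG = RT ln(Q_c/K_c) = (8.314 J mol⁻¹ K⁻¹)(400 K) × ln(9.69/3.5)
   = (3.326 kJ/mol)(1.018) = 3.39 kJ/mol
ΔG > 0, so the forward reaction is non-spontaneous (proceeds in reverse).

ΔG = 3.39 kJ/mol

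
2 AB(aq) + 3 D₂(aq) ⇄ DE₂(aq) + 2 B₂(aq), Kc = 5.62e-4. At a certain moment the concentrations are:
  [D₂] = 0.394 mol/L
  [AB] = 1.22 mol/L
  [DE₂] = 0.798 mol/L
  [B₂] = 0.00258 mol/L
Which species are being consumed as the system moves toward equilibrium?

AB, D₂ (reactants)

Qc = [DE₂]·[B₂]² / ([AB]²·[D₂]³) = (0.798)·(0.00258)² / ((1.22)²·(0.394)³) = 5.83e-5
Qc = 5.83e-5 < Kc = 5.62e-4: net forward reaction.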